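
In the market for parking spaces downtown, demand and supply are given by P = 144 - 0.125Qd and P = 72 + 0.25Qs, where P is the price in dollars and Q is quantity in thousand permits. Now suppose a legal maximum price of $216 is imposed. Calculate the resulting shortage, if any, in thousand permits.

0

Rearranging demand gives Qd = 1152 - 8P; rearranging supply gives Qs = 4P - 288. Equilibrium: 1152 - 8P = 4P - 288, so 1440 = 12P and P* = 120, Q* = 192.
The ceiling of 216 is above the equilibrium price 120, so it is not binding; the market clears at P* = 120, Q* = 192.
Since the control does not bind, there is no shortage.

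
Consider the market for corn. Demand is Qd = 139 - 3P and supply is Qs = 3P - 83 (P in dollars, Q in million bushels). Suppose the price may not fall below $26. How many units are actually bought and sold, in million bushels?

In a free market, 139 - 3P = 3P - 83 gives the equilibrium P* = 37, Q* = 28.
Since 26 is below P* = 37, the floor does not bind and the free-market outcome prevails.

28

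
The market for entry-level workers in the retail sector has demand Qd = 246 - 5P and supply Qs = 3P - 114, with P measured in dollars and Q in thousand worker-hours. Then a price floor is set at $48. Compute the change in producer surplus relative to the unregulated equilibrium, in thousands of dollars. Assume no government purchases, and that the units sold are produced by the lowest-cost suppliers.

Setting quantity demanded equal to quantity supplied, 246 - 5P = 3P - 114, gives P* = 45 and Q* = 21.
Since 48 > 45, the floor is binding.
At P = 48: Qd = 246 - 5·48 = 6 and Qs = 3·48 - 114 = 30.
Producer surplus without the control is ½ · (45 - 38) · 21 = 73.5.
With the floor, 6 units are sold at 48. The supply price at Q = 6 is 40, so PS = ½ · [(48 - 38) + (48 - 40)] · 6 = 54.
Change in producer surplus = 54 - 73.5 = -19.5.

-19.5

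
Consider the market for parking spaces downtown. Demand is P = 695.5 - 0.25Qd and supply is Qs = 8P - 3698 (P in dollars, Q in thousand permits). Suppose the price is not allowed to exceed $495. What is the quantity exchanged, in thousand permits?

262

Rearranging demand gives Qd = 2782 - 4P. Without the control the market clears where 2782 - 4P = 8P - 3698, i.e. P* = 540 and Q* = 622.
The ceiling of 495 is below the equilibrium price 540, so it binds.
At P = 495: Qd = 2782 - 4·495 = 802 and Qs = 8·495 - 3698 = 262.
The quantity actually transacted is the short side, supply: 262.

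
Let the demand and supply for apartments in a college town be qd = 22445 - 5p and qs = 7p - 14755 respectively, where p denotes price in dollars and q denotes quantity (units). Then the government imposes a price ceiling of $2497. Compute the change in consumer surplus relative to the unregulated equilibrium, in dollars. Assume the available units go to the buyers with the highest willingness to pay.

Equilibrium: 22445 - 5p = 7p - 14755, so 37200 = 12p and p* = 3100, q* = 6945.
The ceiling of 2497 is below the equilibrium price 3100, so it binds.
At p = 2497: qd = 22445 - 5·2497 = 9960 and qs = 7·2497 - 14755 = 2724.
Consumer surplus without the control is ½ · (4489 - 3100) · 6945 = 4823302.5.
With the ceiling, 2724 units are sold at 2497 (assume they go to the highest-value buyers). The demand price at q = 2724 is 3944.2, so CS = ½ · [(4489 - 2497) + (3944.2 - 2497)] · 2724 = 4684190.4.
Change in consumer surplus = 4684190.4 - 4823302.5 = -139112.1.

-139112.1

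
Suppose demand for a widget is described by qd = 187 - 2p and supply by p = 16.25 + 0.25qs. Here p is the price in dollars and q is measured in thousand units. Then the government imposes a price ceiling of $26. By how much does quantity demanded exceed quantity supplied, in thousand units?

Rearranging supply gives qs = 4p - 65. In a free market, 187 - 2p = 4p - 65 gives the equilibrium p* = 42, q* = 103.
Since 26 < 42, the ceiling is binding.
At p = 26: qd = 187 - 2·26 = 135 and qs = 4·26 - 65 = 39.
Shortage = qd - qs = 135 - 39 = 96.

96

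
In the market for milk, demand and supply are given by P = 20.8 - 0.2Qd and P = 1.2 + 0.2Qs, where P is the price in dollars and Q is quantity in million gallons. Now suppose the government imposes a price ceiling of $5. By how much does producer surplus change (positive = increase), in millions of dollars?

-204

Rearranging demand gives Qd = 104 - 5P; rearranging supply gives Qs = 5P - 6. In a free market, 104 - 5P = 5P - 6 gives the equilibrium P* = 11, Q* = 49.
Because the ceiling (5) lies below the market-clearing price, it is binding.
At P = 5: Qd = 104 - 5·5 = 79 and Qs = 5·5 - 6 = 19.
Producer surplus without the control is ½ · (11 - 1.2) · 49 = 240.1.
With the ceiling, producers sell 19 units at 5, so PS = ½ · (5 - 1.2) · 19 = 36.1.
Change in producer surplus = 36.1 - 240.1 = -204.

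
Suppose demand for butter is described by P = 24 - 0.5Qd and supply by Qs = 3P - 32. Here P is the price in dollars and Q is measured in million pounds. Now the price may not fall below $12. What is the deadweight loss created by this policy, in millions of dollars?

Rearranging demand gives Qd = 48 - 2P. Without the control the market clears where 48 - 2P = 3P - 32, i.e. P* = 16 and Q* = 16.
Since 12 is below P* = 16, the floor does not bind and the free-market outcome prevails.
Since the control does not bind, no trades are prevented and deadweight loss is zero.

0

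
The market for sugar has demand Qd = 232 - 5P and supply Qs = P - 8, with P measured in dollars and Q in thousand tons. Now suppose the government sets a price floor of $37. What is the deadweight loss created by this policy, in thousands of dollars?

0

Setting quantity demanded equal to quantity supplied, 232 - 5P = P - 8, gives P* = 40 and Q* = 32.
The floor of 37 is below the equilibrium price 40, so it is not binding; the market clears at P* = 40, Q* = 32.
Since the control does not bind, no trades are prevented and deadweight loss is zero.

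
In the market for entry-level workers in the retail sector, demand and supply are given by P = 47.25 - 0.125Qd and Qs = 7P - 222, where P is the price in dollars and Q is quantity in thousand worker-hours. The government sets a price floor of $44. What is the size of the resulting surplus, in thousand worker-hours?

60

Rearranging demand gives Qd = 378 - 8P. Without the control the market clears where 378 - 8P = 7P - 222, i.e. P* = 40 and Q* = 58.
The floor of 44 is above the equilibrium price 40, so it binds.
At P = 44: Qd = 378 - 8·44 = 26 and Qs = 7·44 - 222 = 86.
Surplus = Qs - Qd = 86 - 26 = 60.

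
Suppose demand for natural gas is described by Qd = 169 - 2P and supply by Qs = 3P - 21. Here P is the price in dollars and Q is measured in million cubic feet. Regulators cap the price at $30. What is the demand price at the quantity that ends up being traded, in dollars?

Without the control the market clears where 169 - 2P = 3P - 21, i.e. P* = 38 and Q* = 93.
Because the ceiling (30) lies below the market-clearing price, it is binding.
At P = 30: Qd = 169 - 2·30 = 109 and Qs = 3·30 - 21 = 69.
Only 69 units reach the market. On the demand curve, the marginal buyer's willingness to pay at Q = 69 is (169 - 69)/2 = 50.

50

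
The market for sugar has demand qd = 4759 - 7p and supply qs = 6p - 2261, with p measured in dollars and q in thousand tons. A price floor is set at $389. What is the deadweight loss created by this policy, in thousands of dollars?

0

In a free market, 4759 - 7p = 6p - 2261 gives the equilibrium p* = 540, q* = 979.
Since 389 is below p* = 540, the floor does not bind and the free-market outcome prevails.
Since the control does not bind, no trades are prevented and deadweight loss is zero.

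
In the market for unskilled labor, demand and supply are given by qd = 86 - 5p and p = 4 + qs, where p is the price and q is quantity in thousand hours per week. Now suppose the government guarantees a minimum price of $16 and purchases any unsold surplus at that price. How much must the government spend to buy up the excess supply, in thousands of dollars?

Rearranging supply gives qs = p - 4. Without the control the market clears where 86 - 5p = p - 4, i.e. p* = 15 and q* = 11.
Because the floor (16) lies above the market-clearing price, it is binding.
At p = 16: qd = 86 - 5·16 = 6 and qs = 16 - 4 = 12.
Surplus = qs - qd = 6.
Government expenditure = surplus × support price = 6 × 16 = 96.

96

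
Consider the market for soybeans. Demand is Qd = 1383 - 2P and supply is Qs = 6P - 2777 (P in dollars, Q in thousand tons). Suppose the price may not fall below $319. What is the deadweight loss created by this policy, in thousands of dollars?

Equilibrium: 1383 - 2P = 6P - 2777, so 4160 = 8P and P* = 520, Q* = 343.
The floor of 319 is below the equilibrium price 520, so it is not binding; the market clears at P* = 520, Q* = 343.
Since the control does not bind, no trades are prevented and deadweight loss is zero.

0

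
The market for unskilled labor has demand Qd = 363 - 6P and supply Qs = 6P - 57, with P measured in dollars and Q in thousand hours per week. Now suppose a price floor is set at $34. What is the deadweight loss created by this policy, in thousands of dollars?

Without the control the market clears where 363 - 6P = 6P - 57, i.e. P* = 35 and Q* = 153.
The floor of 34 is below the equilibrium price 35, so it is not binding; the market clears at P* = 35, Q* = 153.
Since the control does not bind, no trades are prevented and deadweight loss is zero.

0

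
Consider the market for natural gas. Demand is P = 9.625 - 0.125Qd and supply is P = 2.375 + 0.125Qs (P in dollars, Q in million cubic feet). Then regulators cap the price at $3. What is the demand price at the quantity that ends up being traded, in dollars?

9

Rearranging demand gives Qd = 77 - 8P; rearranging supply gives Qs = 8P - 19. Setting quantity demanded equal to quantity supplied, 77 - 8P = 8P - 19, gives P* = 6 and Q* = 29.
Since 3 < 6, the ceiling is binding.
At P = 3: Qd = 77 - 8·3 = 53 and Qs = 8·3 - 19 = 5.
Only 5 units reach the market. On the demand curve, the marginal buyer's willingness to pay at Q = 5 is (77 - 5)/8 = 9.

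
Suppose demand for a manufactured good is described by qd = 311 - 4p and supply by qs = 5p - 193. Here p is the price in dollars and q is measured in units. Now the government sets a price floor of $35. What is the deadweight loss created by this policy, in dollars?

0

In a free market, 311 - 4p = 5p - 193 gives the equilibrium p* = 56, q* = 87.
Since 35 is below p* = 56, the floor does not bind and the free-market outcome prevails.
Since the control does not bind, no trades are prevented and deadweight loss is zero.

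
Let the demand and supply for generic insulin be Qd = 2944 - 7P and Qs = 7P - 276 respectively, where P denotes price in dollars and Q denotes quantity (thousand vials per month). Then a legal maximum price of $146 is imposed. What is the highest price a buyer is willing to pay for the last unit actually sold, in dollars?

Without the control the market clears where 2944 - 7P = 7P - 276, i.e. P* = 230 and Q* = 1334.
Because the ceiling (146) lies below the market-clearing price, it is binding.
At P = 146: Qd = 2944 - 7·146 = 1922 and Qs = 7·146 - 276 = 746.
Only 746 units reach the market. On the demand curve, the marginal buyer's willingness to pay at Q = 746 is (2944 - 746)/7 = 314.

314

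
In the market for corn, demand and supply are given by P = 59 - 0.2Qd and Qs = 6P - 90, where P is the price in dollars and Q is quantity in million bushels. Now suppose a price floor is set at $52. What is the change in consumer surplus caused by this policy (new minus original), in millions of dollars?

-1317.5

Rearranging demand gives Qd = 295 - 5P. Setting quantity demanded equal to quantity supplied, 295 - 5P = 6P - 90, gives P* = 35 and Q* = 120.
The floor of 52 is above the equilibrium price 35, so it binds.
At P = 52: Qd = 295 - 5·52 = 35 and Qs = 6·52 - 90 = 222.
Consumer surplus without the control is ½ · (59 - 35) · 120 = 1440.
With the floor, consumers buy 35 units at 52, so CS = ½ · (59 - 52) · 35 = 122.5.
Change in consumer surplus = 122.5 - 1440 = -1317.5.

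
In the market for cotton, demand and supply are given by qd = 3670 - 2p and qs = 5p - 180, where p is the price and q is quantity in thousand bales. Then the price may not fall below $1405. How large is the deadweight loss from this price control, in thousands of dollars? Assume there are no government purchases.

Without the control the market clears where 3670 - 2p = 5p - 180, i.e. p* = 550 and q* = 2570.
The floor of 1405 is above the equilibrium price 550, so it binds.
At p = 1405: qd = 3670 - 2·1405 = 860 and qs = 5·1405 - 180 = 6845.
Quantity traded falls to 860. At q = 860 the demand price is (3670 - 860)/2 = 1405 and the supply price is (180 + 860)/5 = 208.
Deadweight loss = ½ · (1405 - 208) · (2570 - 860) = ½ · 1197 · 1710 = 1023435.

1023435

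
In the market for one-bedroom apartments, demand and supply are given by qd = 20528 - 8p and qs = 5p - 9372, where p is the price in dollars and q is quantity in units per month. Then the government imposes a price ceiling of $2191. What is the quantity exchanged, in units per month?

1583

Setting quantity demanded equal to quantity supplied, 20528 - 8p = 5p - 9372, gives p* = 2300 and q* = 2128.
Because the ceiling (2191) lies below the market-clearing price, it is binding.
At p = 2191: qd = 20528 - 8·2191 = 3000 and qs = 5·2191 - 9372 = 1583.
The quantity actually transacted is the short side, supply: 1583.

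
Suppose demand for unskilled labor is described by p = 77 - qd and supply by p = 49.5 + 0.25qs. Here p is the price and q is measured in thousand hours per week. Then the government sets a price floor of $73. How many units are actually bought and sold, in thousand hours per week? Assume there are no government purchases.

4

Rearranging demand gives qd = 77 - p; rearranging supply gives qs = 4p - 198. Without the control the market clears where 77 - p = 4p - 198, i.e. p* = 55 and q* = 22.
Since 73 > 55, the floor is binding.
At p = 73: qd = 77 - 73 = 4 and qs = 4·73 - 198 = 94.
The quantity actually transacted is the short side, demand: 4.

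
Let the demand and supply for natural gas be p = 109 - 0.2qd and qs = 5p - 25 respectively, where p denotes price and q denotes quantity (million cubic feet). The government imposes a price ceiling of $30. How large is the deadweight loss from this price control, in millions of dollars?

3645

Rearranging demand gives qd = 545 - 5p. Setting quantity demanded equal to quantity supplied, 545 - 5p = 5p - 25, gives p* = 57 and q* = 260.
Since 30 < 57, the ceiling is binding.
At p = 30: qd = 545 - 5·30 = 395 and qs = 5·30 - 25 = 125.
Quantity traded falls to 125. At q = 125 the demand price is (545 - 125)/5 = 84 and the supply price is (25 + 125)/5 = 30.
Deadweight loss = ½ · (84 - 30) · (260 - 125) = ½ · 54 · 135 = 3645.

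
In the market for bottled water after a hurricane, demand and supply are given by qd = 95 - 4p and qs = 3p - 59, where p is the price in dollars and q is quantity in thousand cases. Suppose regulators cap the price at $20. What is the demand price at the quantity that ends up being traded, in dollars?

23.5

Equilibrium: 95 - 4p = 3p - 59, so 154 = 7p and p* = 22, q* = 7.
Because the ceiling (20) lies below the market-clearing price, it is binding.
At p = 20: qd = 95 - 4·20 = 15 and qs = 3·20 - 59 = 1.
Only 1 units reach the market. On the demand curve, the marginal buyer's willingness to pay at q = 1 is (95 - 1)/4 = 23.5.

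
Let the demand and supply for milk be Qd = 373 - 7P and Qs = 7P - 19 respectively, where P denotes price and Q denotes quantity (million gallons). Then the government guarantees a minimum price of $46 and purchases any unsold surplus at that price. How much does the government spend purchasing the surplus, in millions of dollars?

In a free market, 373 - 7P = 7P - 19 gives the equilibrium P* = 28, Q* = 177.
Because the floor (46) lies above the market-clearing price, it is binding.
At P = 46: Qd = 373 - 7·46 = 51 and Qs = 7·46 - 19 = 303.
Surplus = Qs - Qd = 252.
Government expenditure = surplus × support price = 252 × 46 = 11592.

11592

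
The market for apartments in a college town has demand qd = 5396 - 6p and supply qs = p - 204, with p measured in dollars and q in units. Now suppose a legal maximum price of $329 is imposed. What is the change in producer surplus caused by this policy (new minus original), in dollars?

-169795.5

Equilibrium: 5396 - 6p = p - 204, so 5600 = 7p and p* = 800, q* = 596.
Because the ceiling (329) lies below the market-clearing price, it is binding.
At p = 329: qd = 5396 - 6·329 = 3422 and qs = 329 - 204 = 125.
Producer surplus without the control is ½ · (800 - 204) · 596 = 177608.
With the ceiling, producers sell 125 units at 329, so PS = ½ · (329 - 204) · 125 = 7812.5.
Change in producer surplus = 7812.5 - 177608 = -169795.5.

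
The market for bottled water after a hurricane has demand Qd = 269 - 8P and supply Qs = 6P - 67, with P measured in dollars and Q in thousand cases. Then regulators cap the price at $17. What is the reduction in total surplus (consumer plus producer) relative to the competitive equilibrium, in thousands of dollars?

257.25

Without the control the market clears where 269 - 8P = 6P - 67, i.e. P* = 24 and Q* = 77.
The ceiling of 17 is below the equilibrium price 24, so it binds.
At P = 17: Qd = 269 - 8·17 = 133 and Qs = 6·17 - 67 = 35.
Quantity traded falls to 35. At Q = 35 the demand price is (269 - 35)/8 = 29.25 and the supply price is (67 + 35)/6 = 17.
Deadweight loss = ½ · (29.25 - 17) · (77 - 35) = ½ · 12.25 · 42 = 257.25.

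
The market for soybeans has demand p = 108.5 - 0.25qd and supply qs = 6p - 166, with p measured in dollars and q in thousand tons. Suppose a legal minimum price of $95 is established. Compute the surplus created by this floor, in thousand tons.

350

Rearranging demand gives qd = 434 - 4p. Setting quantity demanded equal to quantity supplied, 434 - 4p = 6p - 166, gives p* = 60 and q* = 194.
Because the floor (95) lies above the market-clearing price, it is binding.
At p = 95: qd = 434 - 4·95 = 54 and qs = 6·95 - 166 = 404.
Surplus = qs - qd = 404 - 54 = 350.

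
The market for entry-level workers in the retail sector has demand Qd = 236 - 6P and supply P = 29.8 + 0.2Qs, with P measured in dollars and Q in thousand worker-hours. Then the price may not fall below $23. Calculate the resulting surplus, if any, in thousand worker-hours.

Rearranging supply gives Qs = 5P - 149. In a free market, 236 - 6P = 5P - 149 gives the equilibrium P* = 35, Q* = 26.
Since 23 is below P* = 35, the floor does not bind and the free-market outcome prevails.
Since the control does not bind, there is no surplus.

0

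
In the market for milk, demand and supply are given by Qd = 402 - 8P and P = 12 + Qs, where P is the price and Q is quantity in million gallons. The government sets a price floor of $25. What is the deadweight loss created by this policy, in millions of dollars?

0

Rearranging supply gives Qs = P - 12. In a free market, 402 - 8P = P - 12 gives the equilibrium P* = 46, Q* = 34.
The floor of 25 is below the equilibrium price 46, so it is not binding; the market clears at P* = 46, Q* = 34.
Since the control does not bind, no trades are prevented and deadweight loss is zero.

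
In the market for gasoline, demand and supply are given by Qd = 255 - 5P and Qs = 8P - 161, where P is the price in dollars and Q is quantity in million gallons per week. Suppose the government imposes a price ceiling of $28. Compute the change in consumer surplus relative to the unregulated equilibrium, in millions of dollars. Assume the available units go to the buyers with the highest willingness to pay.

149.6

Without the control the market clears where 255 - 5P = 8P - 161, i.e. P* = 32 and Q* = 95.
The ceiling of 28 is below the equilibrium price 32, so it binds.
At P = 28: Qd = 255 - 5·28 = 115 and Qs = 8·28 - 161 = 63.
Consumer surplus without the control is ½ · (51 - 32) · 95 = 902.5.
With the ceiling, 63 units are sold at 28 (assume they go to the highest-value buyers). The demand price at Q = 63 is 38.4, so CS = ½ · [(51 - 28) + (38.4 - 28)] · 63 = 1052.1.
Change in consumer surplus = 1052.1 - 902.5 = 149.6.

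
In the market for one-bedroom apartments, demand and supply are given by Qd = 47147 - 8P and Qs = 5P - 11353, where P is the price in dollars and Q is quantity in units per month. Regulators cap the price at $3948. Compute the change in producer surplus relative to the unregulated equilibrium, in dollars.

-5391384

Equilibrium: 47147 - 8P = 5P - 11353, so 58500 = 13P and P* = 4500, Q* = 11147.
Since 3948 < 4500, the ceiling is binding.
At P = 3948: Qd = 47147 - 8·3948 = 15563 and Qs = 5·3948 - 11353 = 8387.
Producer surplus without the control is ½ · (4500 - 2270.6) · 11147 = 12425560.9.
With the ceiling, producers sell 8387 units at 3948, so PS = ½ · (3948 - 2270.6) · 8387 = 7034176.9.
Change in producer surplus = 7034176.9 - 12425560.9 = -5391384.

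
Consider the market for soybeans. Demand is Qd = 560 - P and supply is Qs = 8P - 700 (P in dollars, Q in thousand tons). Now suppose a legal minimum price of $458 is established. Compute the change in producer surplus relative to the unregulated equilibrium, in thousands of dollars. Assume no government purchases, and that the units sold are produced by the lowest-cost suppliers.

Without the control the market clears where 560 - P = 8P - 700, i.e. P* = 140 and Q* = 420.
The floor of 458 is above the equilibrium price 140, so it binds.
At P = 458: Qd = 560 - 458 = 102 and Qs = 8·458 - 700 = 2964.
Producer surplus without the control is ½ · (140 - 87.5) · 420 = 11025.
With the floor, 102 units are sold at 458. The supply price at Q = 102 is 100.25, so PS = ½ · [(458 - 87.5) + (458 - 100.25)] · 102 = 37140.75.
Change in producer surplus = 37140.75 - 11025 = 26115.75.

26115.75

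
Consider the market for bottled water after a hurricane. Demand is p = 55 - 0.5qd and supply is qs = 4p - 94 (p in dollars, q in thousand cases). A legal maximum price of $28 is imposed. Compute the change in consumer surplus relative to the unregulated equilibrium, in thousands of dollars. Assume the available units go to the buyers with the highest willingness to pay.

Rearranging demand gives qd = 110 - 2p. Without the control the market clears where 110 - 2p = 4p - 94, i.e. p* = 34 and q* = 42.
The ceiling of 28 is below the equilibrium price 34, so it binds.
At p = 28: qd = 110 - 2·28 = 54 and qs = 4·28 - 94 = 18.
Consumer surplus without the control is ½ · (55 - 34) · 42 = 441.
With the ceiling, 18 units are sold at 28 (assume they go to the highest-value buyers). The demand price at q = 18 is 46, so CS = ½ · [(55 - 28) + (46 - 28)] · 18 = 405.
Change in consumer surplus = 405 - 441 = -36.

-36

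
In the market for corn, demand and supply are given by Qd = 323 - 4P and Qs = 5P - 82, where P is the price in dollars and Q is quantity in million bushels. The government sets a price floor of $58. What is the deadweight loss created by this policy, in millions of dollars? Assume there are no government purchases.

Setting quantity demanded equal to quantity supplied, 323 - 4P = 5P - 82, gives P* = 45 and Q* = 143.
Because the floor (58) lies above the market-clearing price, it is binding.
At P = 58: Qd = 323 - 4·58 = 91 and Qs = 5·58 - 82 = 208.
Quantity traded falls to 91. At Q = 91 the demand price is (323 - 91)/4 = 58 and the supply price is (82 + 91)/5 = 34.6.
Deadweight loss = ½ · (58 - 34.6) · (143 - 91) = ½ · 23.4 · 52 = 608.4.

608.4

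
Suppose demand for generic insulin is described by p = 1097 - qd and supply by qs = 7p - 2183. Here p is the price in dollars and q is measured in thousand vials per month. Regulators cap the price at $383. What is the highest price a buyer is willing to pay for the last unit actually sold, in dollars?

Rearranging demand gives qd = 1097 - p. Setting quantity demanded equal to quantity supplied, 1097 - p = 7p - 2183, gives p* = 410 and q* = 687.
The ceiling of 383 is below the equilibrium price 410, so it binds.
At p = 383: qd = 1097 - 383 = 714 and qs = 7·383 - 2183 = 498.
Only 498 units reach the market. On the demand curve, the marginal buyer's willingness to pay at q = 498 is (1097 - 498) = 599.

599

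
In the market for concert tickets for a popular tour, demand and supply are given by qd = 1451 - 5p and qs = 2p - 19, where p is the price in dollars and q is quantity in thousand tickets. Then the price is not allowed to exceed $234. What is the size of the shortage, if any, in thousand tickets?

0

Without the control the market clears where 1451 - 5p = 2p - 19, i.e. p* = 210 and q* = 401.
Since 234 is above p* = 210, the ceiling does not bind and the free-market outcome prevails.
Since the control does not bind, there is no shortage.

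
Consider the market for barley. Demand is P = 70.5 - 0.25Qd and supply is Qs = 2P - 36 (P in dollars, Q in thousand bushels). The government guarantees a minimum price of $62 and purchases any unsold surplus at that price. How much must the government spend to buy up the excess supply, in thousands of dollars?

Rearranging demand gives Qd = 282 - 4P. In a free market, 282 - 4P = 2P - 36 gives the equilibrium P* = 53, Q* = 70.
The floor of 62 is above the equilibrium price 53, so it binds.
At P = 62: Qd = 282 - 4·62 = 34 and Qs = 2·62 - 36 = 88.
Surplus = Qs - Qd = 54.
Government expenditure = surplus × support price = 54 × 62 = 3348.

3348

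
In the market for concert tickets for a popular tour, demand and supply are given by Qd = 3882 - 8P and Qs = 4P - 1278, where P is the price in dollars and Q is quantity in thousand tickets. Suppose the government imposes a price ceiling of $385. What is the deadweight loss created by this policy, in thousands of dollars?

6075

Without the control the market clears where 3882 - 8P = 4P - 1278, i.e. P* = 430 and Q* = 442.
The ceiling of 385 is below the equilibrium price 430, so it binds.
At P = 385: Qd = 3882 - 8·385 = 802 and Qs = 4·385 - 1278 = 262.
Quantity traded falls to 262. At Q = 262 the demand price is (3882 - 262)/8 = 452.5 and the supply price is (1278 + 262)/4 = 385.
Deadweight loss = ½ · (452.5 - 385) · (442 - 262) = ½ · 67.5 · 180 = 6075.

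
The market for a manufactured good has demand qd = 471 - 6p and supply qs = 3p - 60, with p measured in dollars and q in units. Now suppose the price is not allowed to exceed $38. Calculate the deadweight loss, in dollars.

Setting quantity demanded equal to quantity supplied, 471 - 6p = 3p - 60, gives p* = 59 and q* = 117.
Since 38 < 59, the ceiling is binding.
At p = 38: qd = 471 - 6·38 = 243 and qs = 3·38 - 60 = 54.
Quantity traded falls to 54. At q = 54 the demand price is (471 - 54)/6 = 69.5 and the supply price is (60 + 54)/3 = 38.
Deadweight loss = ½ · (69.5 - 38) · (117 - 54) = ½ · 31.5 · 63 = 992.25.

992.25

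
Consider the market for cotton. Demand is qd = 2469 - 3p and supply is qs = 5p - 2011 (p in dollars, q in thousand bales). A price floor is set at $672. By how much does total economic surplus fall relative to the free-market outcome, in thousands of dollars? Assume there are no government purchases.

Without the control the market clears where 2469 - 3p = 5p - 2011, i.e. p* = 560 and q* = 789.
Since 672 > 560, the floor is binding.
At p = 672: qd = 2469 - 3·672 = 453 and qs = 5·672 - 2011 = 1349.
Quantity traded falls to 453. At q = 453 the demand price is (2469 - 453)/3 = 672 and the supply price is (2011 + 453)/5 = 492.8.
Deadweight loss = ½ · (672 - 492.8) · (789 - 453) = ½ · 179.2 · 336 = 30105.6.

30105.6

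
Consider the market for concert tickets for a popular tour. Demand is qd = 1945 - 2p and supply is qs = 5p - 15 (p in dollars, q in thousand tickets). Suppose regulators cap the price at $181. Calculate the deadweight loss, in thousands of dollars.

85758.75

Without the control the market clears where 1945 - 2p = 5p - 15, i.e. p* = 280 and q* = 1385.
Since 181 < 280, the ceiling is binding.
At p = 181: qd = 1945 - 2·181 = 1583 and qs = 5·181 - 15 = 890.
Quantity traded falls to 890. At q = 890 the demand price is (1945 - 890)/2 = 527.5 and the supply price is (15 + 890)/5 = 181.
Deadweight loss = ½ · (527.5 - 181) · (1385 - 890) = ½ · 346.5 · 495 = 85758.75.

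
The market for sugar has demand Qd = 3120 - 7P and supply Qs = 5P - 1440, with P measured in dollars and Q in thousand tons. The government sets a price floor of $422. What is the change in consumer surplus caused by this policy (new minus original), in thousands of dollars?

Equilibrium: 3120 - 7P = 5P - 1440, so 4560 = 12P and P* = 380, Q* = 460.
The floor of 422 is above the equilibrium price 380, so it binds.
At P = 422: Qd = 3120 - 7·422 = 166 and Qs = 5·422 - 1440 = 670.
Consumer surplus without the control is ½ · (3120/7 - 380) · 460 = 105800/7.
With the floor, consumers buy 166 units at 422, so CS = ½ · (3120/7 - 422) · 166 = 13778/7.
Change in consumer surplus = 13778/7 - 105800/7 = -13146.

-13146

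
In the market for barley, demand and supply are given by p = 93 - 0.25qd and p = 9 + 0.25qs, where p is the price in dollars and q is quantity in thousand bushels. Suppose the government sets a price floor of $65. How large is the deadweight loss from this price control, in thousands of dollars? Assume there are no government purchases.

Rearranging demand gives qd = 372 - 4p; rearranging supply gives qs = 4p - 36. Equilibrium: 372 - 4p = 4p - 36, so 408 = 8p and p* = 51, q* = 168.
Since 65 > 51, the floor is binding.
At p = 65: qd = 372 - 4·65 = 112 and qs = 4·65 - 36 = 224.
Quantity traded falls to 112. At q = 112 the demand price is (372 - 112)/4 = 65 and the supply price is (36 + 112)/4 = 37.
Deadweight loss = ½ · (65 - 37) · (168 - 112) = ½ · 28 · 56 = 784.

784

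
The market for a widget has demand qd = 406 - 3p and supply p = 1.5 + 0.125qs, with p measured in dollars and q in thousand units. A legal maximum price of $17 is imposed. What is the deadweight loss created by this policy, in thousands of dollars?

Rearranging supply gives qs = 8p - 12. Equilibrium: 406 - 3p = 8p - 12, so 418 = 11p and p* = 38, q* = 292.
The ceiling of 17 is below the equilibrium price 38, so it binds.
At p = 17: qd = 406 - 3·17 = 355 and qs = 8·17 - 12 = 124.
Quantity traded falls to 124. At q = 124 the demand price is (406 - 124)/3 = 94 and the supply price is (12 + 124)/8 = 17.
Deadweight loss = ½ · (94 - 17) · (292 - 124) = ½ · 77 · 168 = 6468.

6468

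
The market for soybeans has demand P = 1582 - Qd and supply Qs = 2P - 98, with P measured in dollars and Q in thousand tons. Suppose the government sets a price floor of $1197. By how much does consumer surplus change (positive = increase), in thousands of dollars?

Rearranging demand gives Qd = 1582 - P. In a free market, 1582 - P = 2P - 98 gives the equilibrium P* = 560, Q* = 1022.
The floor of 1197 is above the equilibrium price 560, so it binds.
At P = 1197: Qd = 1582 - 1197 = 385 and Qs = 2·1197 - 98 = 2296.
Consumer surplus without the control is ½ · (1582 - 560) · 1022 = 522242.
With the floor, consumers buy 385 units at 1197, so CS = ½ · (1582 - 1197) · 385 = 74112.5.
Change in consumer surplus = 74112.5 - 522242 = -448129.5.

-448129.5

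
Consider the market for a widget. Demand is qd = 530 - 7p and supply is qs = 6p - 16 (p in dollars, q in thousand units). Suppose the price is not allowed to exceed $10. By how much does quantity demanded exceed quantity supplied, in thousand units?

416

Without the control the market clears where 530 - 7p = 6p - 16, i.e. p* = 42 and q* = 236.
Because the ceiling (10) lies below the market-clearing price, it is binding.
At p = 10: qd = 530 - 7·10 = 460 and qs = 6·10 - 16 = 44.
Shortage = qd - qs = 460 - 44 = 416.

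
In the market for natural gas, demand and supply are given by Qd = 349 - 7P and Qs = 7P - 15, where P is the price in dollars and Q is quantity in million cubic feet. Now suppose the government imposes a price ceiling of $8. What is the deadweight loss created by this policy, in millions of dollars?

In a free market, 349 - 7P = 7P - 15 gives the equilibrium P* = 26, Q* = 167.
Because the ceiling (8) lies below the market-clearing price, it is binding.
At P = 8: Qd = 349 - 7·8 = 293 and Qs = 7·8 - 15 = 41.
Quantity traded falls to 41. At Q = 41 the demand price is (349 - 41)/7 = 44 and the supply price is (15 + 41)/7 = 8.
Deadweight loss = ½ · (44 - 8) · (167 - 41) = ½ · 36 · 126 = 2268.

2268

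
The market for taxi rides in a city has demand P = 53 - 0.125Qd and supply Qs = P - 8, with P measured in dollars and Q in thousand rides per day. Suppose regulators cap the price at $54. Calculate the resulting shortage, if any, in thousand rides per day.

Rearranging demand gives Qd = 424 - 8P. Equilibrium: 424 - 8P = P - 8, so 432 = 9P and P* = 48, Q* = 40.
The ceiling of 54 is above the equilibrium price 48, so it is not binding; the market clears at P* = 48, Q* = 40.
Since the control does not bind, there is no shortage.

0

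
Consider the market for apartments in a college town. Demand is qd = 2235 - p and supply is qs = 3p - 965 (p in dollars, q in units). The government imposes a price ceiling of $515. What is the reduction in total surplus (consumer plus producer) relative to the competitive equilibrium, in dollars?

Without the control the market clears where 2235 - p = 3p - 965, i.e. p* = 800 and q* = 1435.
The ceiling of 515 is below the equilibrium price 800, so it binds.
At p = 515: qd = 2235 - 515 = 1720 and qs = 3·515 - 965 = 580.
Quantity traded falls to 580. At q = 580 the demand price is 2235 - 580 = 1655 and the supply price is (965 + 580)/3 = 515.
Deadweight loss = ½ · (1655 - 515) · (1435 - 580) = ½ · 1140 · 855 = 487350.

487350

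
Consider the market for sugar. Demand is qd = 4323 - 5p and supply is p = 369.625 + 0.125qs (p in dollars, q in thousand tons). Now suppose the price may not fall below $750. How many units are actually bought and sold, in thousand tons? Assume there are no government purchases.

573

Rearranging supply gives qs = 8p - 2957. In a free market, 4323 - 5p = 8p - 2957 gives the equilibrium p* = 560, q* = 1523.
Since 750 > 560, the floor is binding.
At p = 750: qd = 4323 - 5·750 = 573 and qs = 8·750 - 2957 = 3043.
The quantity actually transacted is the short side, demand: 573.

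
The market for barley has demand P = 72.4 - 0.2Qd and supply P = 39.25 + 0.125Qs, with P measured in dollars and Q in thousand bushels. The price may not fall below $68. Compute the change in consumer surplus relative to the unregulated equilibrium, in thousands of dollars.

-992

Rearranging demand gives Qd = 362 - 5P; rearranging supply gives Qs = 8P - 314. Without the control the market clears where 362 - 5P = 8P - 314, i.e. P* = 52 and Q* = 102.
The floor of 68 is above the equilibrium price 52, so it binds.
At P = 68: Qd = 362 - 5·68 = 22 and Qs = 8·68 - 314 = 230.
Consumer surplus without the control is ½ · (72.4 - 52) · 102 = 1040.4.
With the floor, consumers buy 22 units at 68, so CS = ½ · (72.4 - 68) · 22 = 48.4.
Change in consumer surplus = 48.4 - 1040.4 = -992.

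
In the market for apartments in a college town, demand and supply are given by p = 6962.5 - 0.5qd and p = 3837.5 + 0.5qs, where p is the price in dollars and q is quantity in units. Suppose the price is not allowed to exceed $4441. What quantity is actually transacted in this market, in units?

1207

Rearranging demand gives qd = 13925 - 2p; rearranging supply gives qs = 2p - 7675. Setting quantity demanded equal to quantity supplied, 13925 - 2p = 2p - 7675, gives p* = 5400 and q* = 3125.
Since 4441 < 5400, the ceiling is binding.
At p = 4441: qd = 13925 - 2·4441 = 5043 and qs = 2·4441 - 7675 = 1207.
The quantity actually transacted is the short side, supply: 1207.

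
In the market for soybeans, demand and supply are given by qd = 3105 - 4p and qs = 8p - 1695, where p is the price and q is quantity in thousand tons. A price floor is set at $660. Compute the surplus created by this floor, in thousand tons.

3120

Equilibrium: 3105 - 4p = 8p - 1695, so 4800 = 12p and p* = 400, q* = 1505.
Since 660 > 400, the floor is binding.
At p = 660: qd = 3105 - 4·660 = 465 and qs = 8·660 - 1695 = 3585.
Surplus = qs - qd = 3585 - 465 = 3120.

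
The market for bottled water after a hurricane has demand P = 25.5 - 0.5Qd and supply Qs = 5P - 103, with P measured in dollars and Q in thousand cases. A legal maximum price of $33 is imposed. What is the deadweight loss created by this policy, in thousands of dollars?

Rearranging demand gives Qd = 51 - 2P. Without the control the market clears where 51 - 2P = 5P - 103, i.e. P* = 22 and Q* = 7.
Since 33 is above P* = 22, the ceiling does not bind and the free-market outcome prevails.
Since the control does not bind, no trades are prevented and deadweight loss is zero.

0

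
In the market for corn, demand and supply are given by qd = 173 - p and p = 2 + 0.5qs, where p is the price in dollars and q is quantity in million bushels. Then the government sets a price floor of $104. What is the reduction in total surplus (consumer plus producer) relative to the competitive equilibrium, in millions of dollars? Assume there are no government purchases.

1518.75

Rearranging supply gives qs = 2p - 4. Equilibrium: 173 - p = 2p - 4, so 177 = 3p and p* = 59, q* = 114.
The floor of 104 is above the equilibrium price 59, so it binds.
At p = 104: qd = 173 - 104 = 69 and qs = 2·104 - 4 = 204.
Quantity traded falls to 69. At q = 69 the demand price is 173 - 69 = 104 and the supply price is (4 + 69)/2 = 36.5.
Deadweight loss = ½ · (104 - 36.5) · (114 - 69) = ½ · 67.5 · 45 = 1518.75.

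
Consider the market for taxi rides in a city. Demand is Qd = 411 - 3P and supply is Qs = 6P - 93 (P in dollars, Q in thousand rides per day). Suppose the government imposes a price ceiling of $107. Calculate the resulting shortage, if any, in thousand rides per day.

0

In a free market, 411 - 3P = 6P - 93 gives the equilibrium P* = 56, Q* = 243.
Since 107 is above P* = 56, the ceiling does not bind and the free-market outcome prevails.
Since the control does not bind, there is no shortage.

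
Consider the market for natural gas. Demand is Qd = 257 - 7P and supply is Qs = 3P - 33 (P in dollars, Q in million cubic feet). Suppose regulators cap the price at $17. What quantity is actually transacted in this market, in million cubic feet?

18

Setting quantity demanded equal to quantity supplied, 257 - 7P = 3P - 33, gives P* = 29 and Q* = 54.
Because the ceiling (17) lies below the market-clearing price, it is binding.
At P = 17: Qd = 257 - 7·17 = 138 and Qs = 3·17 - 33 = 18.
The quantity actually transacted is the short side, supply: 18.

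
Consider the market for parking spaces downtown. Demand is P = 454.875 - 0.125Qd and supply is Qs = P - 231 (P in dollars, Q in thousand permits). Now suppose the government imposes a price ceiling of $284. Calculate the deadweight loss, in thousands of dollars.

Rearranging demand gives Qd = 3639 - 8P. Setting quantity demanded equal to quantity supplied, 3639 - 8P = P - 231, gives P* = 430 and Q* = 199.
Since 284 < 430, the ceiling is binding.
At P = 284: Qd = 3639 - 8·284 = 1367 and Qs = 284 - 231 = 53.
Quantity traded falls to 53. At Q = 53 the demand price is (3639 - 53)/8 = 448.25 and the supply price is 231 + 53 = 284.
Deadweight loss = ½ · (448.25 - 284) · (199 - 53) = ½ · 164.25 · 146 = 11990.25.

11990.25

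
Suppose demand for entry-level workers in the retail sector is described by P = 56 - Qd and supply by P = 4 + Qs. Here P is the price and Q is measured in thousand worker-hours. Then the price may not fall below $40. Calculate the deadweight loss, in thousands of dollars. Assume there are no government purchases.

100

Rearranging demand gives Qd = 56 - P; rearranging supply gives Qs = P - 4. Equilibrium: 56 - P = P - 4, so 60 = 2P and P* = 30, Q* = 26.
Since 40 > 30, the floor is binding.
At P = 40: Qd = 56 - 40 = 16 and Qs = 40 - 4 = 36.
Quantity traded falls to 16. At Q = 16 the demand price is 56 - 16 = 40 and the supply price is 4 + 16 = 20.
Deadweight loss = ½ · (40 - 20) · (26 - 16) = ½ · 20 · 10 = 100.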